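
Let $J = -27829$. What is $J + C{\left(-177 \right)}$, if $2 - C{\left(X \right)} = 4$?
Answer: $-27831$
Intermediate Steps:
$C{\left(X \right)} = -2$ ($C{\left(X \right)} = 2 - 4 = -2$)
$J + C{\left(-177 \right)} = -27829 - 2 = -27831$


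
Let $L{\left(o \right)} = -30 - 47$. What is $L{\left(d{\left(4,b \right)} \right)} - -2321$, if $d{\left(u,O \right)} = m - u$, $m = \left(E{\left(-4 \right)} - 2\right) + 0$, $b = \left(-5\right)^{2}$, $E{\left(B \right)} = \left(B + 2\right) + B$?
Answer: $2244$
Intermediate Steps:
$E{\left(B \right)} = 2 + 2 B$ ($E{\left(B \right)} = \left(2 + B\right) + B = 2 + 2 B$)
$b = 25$
$m = -8$ ($m = \left(\left(2 + 2 \left(-4\right)\right) - 2\right) + 0 = \left(\left(2 - 8\right) - 2\right) + 0 = \left(-6 - 2\right) + 0 = -8 + 0 = -8$)
$d{\left(u,O \right)} = -8 - u$
$L{\left(o \right)} = -77$ ($L{\left(o \right)} = -30 - 47 = -77$)
$L{\left(d{\left(4,b \right)} \right)} - -2321 = -77 - -2321 = -77 + 2321 = 2244$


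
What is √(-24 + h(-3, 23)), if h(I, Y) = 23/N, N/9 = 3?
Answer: 25*I*√3/9 ≈ 4.8112*I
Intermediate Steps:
N = 27 (N = 9*3 = 27)
h(I, Y) = 23/27
√(-24 + h(-3, 23)) = √(-24 + 23/27) = √(-625/27) = 25*I*√3/9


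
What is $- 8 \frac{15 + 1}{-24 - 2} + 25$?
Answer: $\frac{389}{13} \approx 29.923$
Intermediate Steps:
$- 8 \frac{15 + 1}{-24 - 2} + 25 = - 8 \frac{16}{-26} + 25 = - 8 \cdot 16 \left(- \frac{1}{26}\right) + 25 = \left(-8\right) \left(- \frac{8}{13}\right) + 25 = \frac{64}{13} + 25 = \frac{389}{13}$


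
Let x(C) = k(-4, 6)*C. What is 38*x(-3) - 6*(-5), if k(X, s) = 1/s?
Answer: 11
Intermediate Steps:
x(C) = C/6
38*x(-3) - 6*(-5) = 38*((⅙)*(-3)) - 6*(-5) = 38*(-½) + 30 = -19 + 30 = 11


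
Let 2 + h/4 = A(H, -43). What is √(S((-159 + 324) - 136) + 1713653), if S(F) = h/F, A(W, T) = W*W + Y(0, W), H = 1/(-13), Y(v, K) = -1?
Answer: √243559728541/377 ≈ 1309.1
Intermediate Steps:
H = -1/13 ≈ -0.076923
A(W, T) = -1 + W² (A(W, T) = W*W - 1 = W² - 1 = -1 + W²)
h = -2024/169 (h = -8 + 4*(-1 + (-1/13)²) = -8 + 4*(-1 + 1/169) = -8 + 4*(-168/169) = -8 - 672/169 = -2024/169 ≈ -11.976)
S(F) = -2024/(169*F)
√(S((-159 + 324) - 136) + 1713653) = √(-2024/(169*((-159 + 324) - 136)) + 1713653) = √(-2024/(169*(165 - 136)) + 1713653) = √(-2024/169/29 + 1713653) = √(-2024/169*1/29 + 1713653) = √(-2024/4901 + 1713653) = √(8398611329/4901) = √243559728541/377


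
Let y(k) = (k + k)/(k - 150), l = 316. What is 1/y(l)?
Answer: 83/316 ≈ 0.26266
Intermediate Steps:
y(k) = 2*k/(-150 + k) (y(k) = (2*k)/(-150 + k) = 2*k/(-150 + k))
1/y(l) = 1/(2*316/(-150 + 316)) = 1/(2*316/166) = 1/(2*316*(1/166)) = 1/(316/83) = 83/316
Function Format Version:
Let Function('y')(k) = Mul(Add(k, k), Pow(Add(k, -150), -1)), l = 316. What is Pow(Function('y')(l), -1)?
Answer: Rational(83, 316) ≈ 0.26266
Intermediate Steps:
Function('y')(k) = Mul(2, k, Pow(Add(-150, k), -1)) (Function('y')(k) = Mul(Mul(2, k), Pow(Add(-150, k), -1)) = Mul(2, k, Pow(Add(-150, k), -1)))
Pow(Function('y')(l), -1) = Pow(Mul(2, 316, Pow(Add(-150, 316), -1)), -1) = Pow(Mul(2, 316, Pow(166, -1)), -1) = Pow(Mul(2, 316, Rational(1, 166)), -1) = Pow(Rational(316, 83), -1) = Rational(83, 316)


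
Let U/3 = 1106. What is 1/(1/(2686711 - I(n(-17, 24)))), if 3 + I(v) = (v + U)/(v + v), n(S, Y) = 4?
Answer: 10745195/4 ≈ 2.6863e+6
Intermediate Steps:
U = 3318 (U = 3*1106 = 3318)
I(v) = -3 + (3318 + v)/(2*v) (I(v) = -3 + (v + 3318)/(v + v) = -3 + (3318 + v)/((2*v)) = -3 + (3318 + v)*(1/(2*v)) = -3 + (3318 + v)/(2*v))
1/(1/(2686711 - I(n(-17, 24)))) = 1/(1/(2686711 - (-5/2 + 1659/4))) = 1/(1/(2686711 - 1*1649/4)) = 1/(1/(2686711 - 1649/4)) = 1/(1/(10745195/4)) = 1/(4/10745195) = 10745195/4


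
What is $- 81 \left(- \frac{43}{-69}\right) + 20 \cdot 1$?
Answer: $- \frac{701}{23} \approx -30.478$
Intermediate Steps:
$- 81 \left(- \frac{43}{-69}\right) + 20 \cdot 1 = - 81 \left(\left(-43\right) \left(- \frac{1}{69}\right)\right) + 20 = \left(-81\right) \frac{43}{69} + 20 = - \frac{1161}{23} + 20 = - \frac{701}{23}$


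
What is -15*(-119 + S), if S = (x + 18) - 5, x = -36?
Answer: 2130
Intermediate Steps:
S = -23 (S = (-36 + 18) - 5 = -18 - 5 = -23)
-15*(-119 + S) = -15*(-119 - 23) = -15*(-142) = 2130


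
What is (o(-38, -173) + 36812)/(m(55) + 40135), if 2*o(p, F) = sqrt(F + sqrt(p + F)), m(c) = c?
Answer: 18406/20095 + sqrt(-173 + I*sqrt(211))/80380 ≈ 0.91596 + 0.00016378*I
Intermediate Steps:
o(p, F) = sqrt(F + sqrt(F + p))/2 (o(p, F) = sqrt(F + sqrt(p + F))/2 = sqrt(F + sqrt(F + p))/2)
(o(-38, -173) + 36812)/(m(55) + 40135) = (sqrt(-173 + sqrt(-173 - 38))/2 + 36812)/(55 + 40135) = (sqrt(-173 + sqrt(-211))/2 + 36812)/40190 = (sqrt(-173 + I*sqrt(211))/2 + 36812)*(1/40190) = (36812 + sqrt(-173 + I*sqrt(211))/2)*(1/40190) = 18406/20095 + sqrt(-173 + I*sqrt(211))/80380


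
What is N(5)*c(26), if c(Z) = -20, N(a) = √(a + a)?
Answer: -20*√10 ≈ -63.246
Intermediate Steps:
N(a) = √2*√a (N(a) = √(2*a) = √2*√a)
N(5)*c(26) = (√2*√5)*(-20) = √10*(-20) = -20*√10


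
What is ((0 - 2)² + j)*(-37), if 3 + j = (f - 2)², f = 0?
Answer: -185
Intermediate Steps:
j = 1 (j = -3 + (0 - 2)² = -3 + (-2)² = -3 + 4 = 1)
((0 - 2)² + j)*(-37) = ((0 - 2)² + 1)*(-37) = ((-2)² + 1)*(-37) = (4 + 1)*(-37) = 5*(-37) = -185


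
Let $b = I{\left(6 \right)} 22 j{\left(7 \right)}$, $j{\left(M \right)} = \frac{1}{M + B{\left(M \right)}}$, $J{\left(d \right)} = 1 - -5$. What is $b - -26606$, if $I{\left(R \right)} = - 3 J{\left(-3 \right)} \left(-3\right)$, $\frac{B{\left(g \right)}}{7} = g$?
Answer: $\frac{372781}{14} \approx 26627.0$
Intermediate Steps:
$B{\left(g \right)} = 7 g$
$J{\left(d \right)} = 6$ ($J{\left(d \right)} = 1 + 5 = 6$)
$I{\left(R \right)} = 54$ ($I{\left(R \right)} = \left(-3\right) 6 \left(-3\right) = \left(-18\right) \left(-3\right) = 54$)
$j{\left(M \right)} = \frac{1}{8 M}$ ($j{\left(M \right)} = \frac{1}{M + 7 M} = \frac{1}{8 M}$)
$b = \frac{297}{14}$ ($b = 54 \cdot 22 \frac{1}{8 \cdot 7} = 1188 \cdot \frac{1}{8} \cdot \frac{1}{7} = 1188 \cdot \frac{1}{56} = \frac{297}{14} \approx 21.214$)
$b - -26606 = \frac{297}{14} - -26606 = \frac{297}{14} + 26606 = \frac{372781}{14}$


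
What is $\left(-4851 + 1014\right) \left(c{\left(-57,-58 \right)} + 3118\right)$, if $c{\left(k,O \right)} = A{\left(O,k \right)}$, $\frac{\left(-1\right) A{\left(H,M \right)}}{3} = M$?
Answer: $-12619893$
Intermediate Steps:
$A{\left(H,M \right)} = - 3 M$
$c{\left(k,O \right)} = - 3 k$
$\left(-4851 + 1014\right) \left(c{\left(-57,-58 \right)} + 3118\right) = \left(-4851 + 1014\right) \left(\left(-3\right) \left(-57\right) + 3118\right) = - 3837 \left(171 + 3118\right) = \left(-3837\right) 3289 = -12619893$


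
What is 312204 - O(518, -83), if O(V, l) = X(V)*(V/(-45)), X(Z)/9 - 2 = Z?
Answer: 366076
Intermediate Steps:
X(Z) = 18 + 9*Z
O(V, l) = -V*(18 + 9*V)/45 (O(V, l) = (18 + 9*V)*(V/(-45)) = (18 + 9*V)*(V*(-1/45)) = (18 + 9*V)*(-V/45) = -V*(18 + 9*V)/45)
312204 - O(518, -83) = 312204 - (-1)*518*(2 + 518)/5 = 312204 - (-1)*518*520/5 = 312204 - 1*(-53872) = 312204 + 53872 = 366076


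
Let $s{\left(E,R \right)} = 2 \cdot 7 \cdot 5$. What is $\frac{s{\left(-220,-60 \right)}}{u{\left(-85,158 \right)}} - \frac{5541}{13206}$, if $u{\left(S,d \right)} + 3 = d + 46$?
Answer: $- \frac{63107}{884802} \approx -0.071323$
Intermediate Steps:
$u{\left(S,d \right)} = 43 + d$ ($u{\left(S,d \right)} = -3 + \left(d + 46\right) = -3 + \left(46 + d\right) = 43 + d$)
$s{\left(E,R \right)} = 70$ ($s{\left(E,R \right)} = 14 \cdot 5 = 70$)
$\frac{s{\left(-220,-60 \right)}}{u{\left(-85,158 \right)}} - \frac{5541}{13206} = \frac{70}{43 + 158} - \frac{5541}{13206} = \frac{70}{201} - \frac{1847}{4402} = - \frac{63107}{884802}$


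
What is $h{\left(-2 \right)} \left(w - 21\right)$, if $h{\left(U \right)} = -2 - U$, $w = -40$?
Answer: $0$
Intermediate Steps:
$h{\left(-2 \right)} \left(w - 21\right) = \left(-2 - -2\right) \left(-40 - 21\right) = \left(-2 + 2\right) \left(-61\right) = 0 \left(-61\right) = 0$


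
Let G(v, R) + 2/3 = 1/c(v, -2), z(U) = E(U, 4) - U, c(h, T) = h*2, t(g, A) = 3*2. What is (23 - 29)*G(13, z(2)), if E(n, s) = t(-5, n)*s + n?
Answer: 49/13 ≈ 3.7692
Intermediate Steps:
t(g, A) = 6
c(h, T) = 2*h
E(n, s) = n + 6*s (E(n, s) = 6*s + n = n + 6*s)
z(U) = 24 (z(U) = (U + 6*4) - U = (U + 24) - U = (24 + U) - U = 24)
G(v, R) = -⅔ + 1/(2*v)
(23 - 29)*G(13, z(2)) = (23 - 29)*((⅙)*(3 - 4*13)/13) = -(3 - 52)/13 = -(-49)/13 = -6*(-49/78) = 49/13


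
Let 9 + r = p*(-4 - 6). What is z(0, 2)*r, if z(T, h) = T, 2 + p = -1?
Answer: 0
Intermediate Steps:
p = -3 (p = -2 - 1 = -3)
r = 21 (r = -9 - 3*(-4 - 6) = -9 - 3*(-10) = -9 + 30 = 21)
z(0, 2)*r = 0*21 = 0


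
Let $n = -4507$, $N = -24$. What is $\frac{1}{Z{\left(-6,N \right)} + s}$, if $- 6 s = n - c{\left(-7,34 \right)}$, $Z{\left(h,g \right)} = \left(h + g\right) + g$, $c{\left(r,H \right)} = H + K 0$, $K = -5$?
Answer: $\frac{6}{4217} \approx 0.0014228$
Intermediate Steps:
$c{\left(r,H \right)} = H$ ($c{\left(r,H \right)} = H - 0 = H + 0 = H$)
$Z{\left(h,g \right)} = h + 2 g$ ($Z{\left(h,g \right)} = \left(g + h\right) + g = h + 2 g$)
$s = \frac{4541}{6}$ ($s = - \frac{-4507 - 34}{6} = \left(- \frac{1}{6}\right) \left(-4541\right) = \frac{4541}{6} \approx 756.83$)
$\frac{1}{Z{\left(-6,N \right)} + s} = \frac{1}{\left(-6 + 2 \left(-24\right)\right) + \frac{4541}{6}} = \frac{1}{\left(-6 - 48\right) + \frac{4541}{6}} = \frac{1}{-54 + \frac{4541}{6}} = \frac{1}{\frac{4217}{6}} = \frac{6}{4217}$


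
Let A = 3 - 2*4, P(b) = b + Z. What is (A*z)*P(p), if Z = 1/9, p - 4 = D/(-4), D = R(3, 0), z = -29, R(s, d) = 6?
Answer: 6815/18 ≈ 378.61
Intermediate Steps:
D = 6
p = 5/2 (p = 4 + 6/(-4) = 4 + 6*(-¼) = 4 - 3/2 = 5/2 ≈ 2.5000)
Z = ⅑ (Z = 1*(⅑) = ⅑ ≈ 0.11111)
P(b) = ⅑ + b (P(b) = b + ⅑ = ⅑ + b)
A = -5 (A = 3 - 8 = -5)
(A*z)*P(p) = (-5*(-29))*(⅑ + 5/2) = 145*(47/18) = 6815/18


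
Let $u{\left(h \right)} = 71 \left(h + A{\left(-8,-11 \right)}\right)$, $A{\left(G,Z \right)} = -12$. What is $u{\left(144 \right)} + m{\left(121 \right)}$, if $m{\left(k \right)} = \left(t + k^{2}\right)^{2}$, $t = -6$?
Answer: $214192597$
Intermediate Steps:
$m{\left(k \right)} = \left(-6 + k^{2}\right)^{2}$
$u{\left(h \right)} = -852 + 71 h$ ($u{\left(h \right)} = 71 \left(h - 12\right) = 71 \left(-12 + h\right) = -852 + 71 h$)
$u{\left(144 \right)} + m{\left(121 \right)} = \left(-852 + 71 \cdot 144\right) + \left(-6 + 121^{2}\right)^{2} = \left(-852 + 10224\right) + \left(-6 + 14641\right)^{2} = 9372 + 14635^{2} = 9372 + 214183225 = 214192597$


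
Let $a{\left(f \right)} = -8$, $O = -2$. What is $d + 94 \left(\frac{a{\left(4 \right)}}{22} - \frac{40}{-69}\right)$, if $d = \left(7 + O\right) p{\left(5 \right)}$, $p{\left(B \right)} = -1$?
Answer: $\frac{11621}{759} \approx 15.311$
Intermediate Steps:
$d = -5$ ($d = \left(7 - 2\right) \left(-1\right) = 5 \left(-1\right) = -5$)
$d + 94 \left(\frac{a{\left(4 \right)}}{22} - \frac{40}{-69}\right) = -5 + 94 \left(- \frac{8}{22} - \frac{40}{-69}\right) = -5 + 94 \left(\left(-8\right) \frac{1}{22} - - \frac{40}{69}\right) = -5 + 94 \left(- \frac{4}{11} + \frac{40}{69}\right) = -5 + 94 \cdot \frac{164}{759} = -5 + \frac{15416}{759} = \frac{11621}{759}$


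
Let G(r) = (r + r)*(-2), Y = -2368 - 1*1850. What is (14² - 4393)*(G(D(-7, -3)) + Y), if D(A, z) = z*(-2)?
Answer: 17803674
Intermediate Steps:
D(A, z) = -2*z
Y = -4218 (Y = -2368 - 1850 = -4218)
G(r) = -4*r (G(r) = (2*r)*(-2) = -4*r)
(14² - 4393)*(G(D(-7, -3)) + Y) = (14² - 4393)*(-(-8)*(-3) - 4218) = (196 - 4393)*(-4*6 - 4218) = -4197*(-24 - 4218) = -4197*(-4242) = 17803674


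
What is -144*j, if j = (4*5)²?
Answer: -57600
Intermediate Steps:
j = 400 (j = 20² = 400)
-144*j = -144*400 = -57600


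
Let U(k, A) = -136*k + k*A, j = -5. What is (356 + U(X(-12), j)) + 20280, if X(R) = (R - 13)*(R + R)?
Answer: -63964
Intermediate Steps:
X(R) = 2*R*(-13 + R) (X(R) = (-13 + R)*(2*R) = 2*R*(-13 + R))
U(k, A) = -136*k + A*k
(356 + U(X(-12), j)) + 20280 = (356 + (2*(-12)*(-13 - 12))*(-136 - 5)) + 20280 = (356 + (2*(-12)*(-25))*(-141)) + 20280 = (356 + 600*(-141)) + 20280 = (356 - 84600) + 20280 = -84244 + 20280 = -63964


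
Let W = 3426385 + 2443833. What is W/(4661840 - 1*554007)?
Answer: 5870218/4107833 ≈ 1.4290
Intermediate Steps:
W = 5870218
W/(4661840 - 1*554007) = 5870218/(4661840 - 1*554007) = 5870218/(4661840 - 554007) = 5870218/4107833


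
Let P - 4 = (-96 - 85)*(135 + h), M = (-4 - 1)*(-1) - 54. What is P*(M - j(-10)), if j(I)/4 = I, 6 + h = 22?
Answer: 245943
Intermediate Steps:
h = 16 (h = -6 + 22 = 16)
j(I) = 4*I
M = -49 (M = -5*(-1) - 54 = 5 - 54 = -49)
P = -27327 (P = 4 + (-96 - 85)*(135 + 16) = 4 - 181*151 = 4 - 27331 = -27327)
P*(M - j(-10)) = -27327*(-49 - 4*(-10)) = -27327*(-49 - 1*(-40)) = -27327*(-49 + 40) = -27327*(-9) = 245943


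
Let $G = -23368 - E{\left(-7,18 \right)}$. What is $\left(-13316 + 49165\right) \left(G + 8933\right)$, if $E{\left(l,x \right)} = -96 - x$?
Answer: $-513393529$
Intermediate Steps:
$G = -23254$ ($G = -23368 - \left(-96 - 18\right) = -23368 - -114 = -23368 + 114 = -23254$)
$\left(-13316 + 49165\right) \left(G + 8933\right) = \left(-13316 + 49165\right) \left(-23254 + 8933\right) = 35849 \left(-14321\right) = -513393529$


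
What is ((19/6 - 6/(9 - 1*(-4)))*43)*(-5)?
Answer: -45365/78 ≈ -581.60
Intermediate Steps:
((19/6 - 6/(9 - 1*(-4)))*43)*(-5) = ((19*(1/6) - 6/(9 + 4))*43)*(-5) = ((19/6 - 6/13)*43)*(-5) = ((211/78)*43)*(-5) = (9073/78)*(-5) = -45365/78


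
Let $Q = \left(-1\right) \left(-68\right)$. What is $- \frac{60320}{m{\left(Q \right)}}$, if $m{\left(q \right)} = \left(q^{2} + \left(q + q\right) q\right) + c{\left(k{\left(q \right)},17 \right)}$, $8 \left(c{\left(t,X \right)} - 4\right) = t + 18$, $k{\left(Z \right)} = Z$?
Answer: $- \frac{241280}{55547} \approx -4.3437$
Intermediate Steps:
$c{\left(t,X \right)} = \frac{25}{4} + \frac{t}{8}$ ($c{\left(t,X \right)} = 4 + \frac{t + 18}{8} = 4 + \frac{18 + t}{8} = 4 + \left(\frac{9}{4} + \frac{t}{8}\right) = \frac{25}{4} + \frac{t}{8}$)
$Q = 68$
$m{\left(q \right)} = \frac{25}{4} + 3 q^{2} + \frac{q}{8}$ ($m{\left(q \right)} = \left(q^{2} + \left(q + q\right) q\right) + \left(\frac{25}{4} + \frac{q}{8}\right) = \left(q^{2} + 2 q q\right) + \left(\frac{25}{4} + \frac{q}{8}\right) = \left(q^{2} + 2 q^{2}\right) + \left(\frac{25}{4} + \frac{q}{8}\right) = 3 q^{2} + \left(\frac{25}{4} + \frac{q}{8}\right) = \frac{25}{4} + 3 q^{2} + \frac{q}{8}$)
$- \frac{60320}{m{\left(Q \right)}} = - \frac{60320}{\frac{25}{4} + 3 \cdot 68^{2} + \frac{1}{8} \cdot 68} = - \frac{60320}{\frac{25}{4} + 3 \cdot 4624 + \frac{17}{2}} = - \frac{60320}{\frac{25}{4} + 13872 + \frac{17}{2}} = - \frac{60320}{\frac{55547}{4}} = \left(-60320\right) \frac{4}{55547} = - \frac{241280}{55547}$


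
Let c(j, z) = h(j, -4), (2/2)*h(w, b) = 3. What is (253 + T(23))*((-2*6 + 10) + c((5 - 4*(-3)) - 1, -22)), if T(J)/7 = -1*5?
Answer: 218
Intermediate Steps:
h(w, b) = 3
c(j, z) = 3
T(J) = -35 (T(J) = 7*(-1*5) = 7*(-5) = -35)
(253 + T(23))*((-2*6 + 10) + c((5 - 4*(-3)) - 1, -22)) = (253 - 35)*((-2*6 + 10) + 3) = 218*((-12 + 10) + 3) = 218*(-2 + 3) = 218*1 = 218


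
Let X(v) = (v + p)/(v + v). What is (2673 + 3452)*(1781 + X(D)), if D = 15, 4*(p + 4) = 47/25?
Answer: 261863203/24 ≈ 1.0911e+7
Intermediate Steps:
p = -353/100 (p = -4 + (47/25)/4 = -4 + (47*(1/25))/4 = -4 + (¼)*(47/25) = -4 + 47/100 = -353/100 ≈ -3.5300)
X(v) = (-353/100 + v)/(2*v) (X(v) = (v - 353/100)/(v + v) = (-353/100 + v)/((2*v)) = (-353/100 + v)*(1/(2*v)) = (-353/100 + v)/(2*v))
(2673 + 3452)*(1781 + X(D)) = (2673 + 3452)*(1781 + (1/200)*(-353 + 100*15)/15) = 6125*(1781 + (1/200)*(1/15)*(-353 + 1500)) = 6125*(1781 + (1/200)*(1/15)*1147) = 6125*(1781 + 1147/3000) = 6125*(5344147/3000) = 261863203/24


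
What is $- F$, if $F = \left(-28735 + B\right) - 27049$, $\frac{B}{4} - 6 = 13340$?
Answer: $2400$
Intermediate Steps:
$B = 53384$ ($B = 24 + 4 \cdot 13340 = 24 + 53360 = 53384$)
$F = -2400$ ($F = \left(-28735 + 53384\right) - 27049 = 24649 - 27049 = -2400$)
$- F = \left(-1\right) \left(-2400\right) = 2400$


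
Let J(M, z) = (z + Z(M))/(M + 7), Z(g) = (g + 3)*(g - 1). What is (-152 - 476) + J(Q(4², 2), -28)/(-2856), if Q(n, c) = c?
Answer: -16142089/25704 ≈ -628.00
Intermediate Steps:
Z(g) = (-1 + g)*(3 + g) (Z(g) = (3 + g)*(-1 + g) = (-1 + g)*(3 + g))
J(M, z) = (-3 + z + M² + 2*M)/(7 + M) (J(M, z) = (z + (-3 + M² + 2*M))/(M + 7) = (-3 + z + M² + 2*M)/(7 + M))
(-152 - 476) + J(Q(4², 2), -28)/(-2856) = (-152 - 476) + ((-3 - 28 + 2² + 2*2)/(7 + 2))/(-2856) = -628 + ((-3 - 28 + 4 + 4)/9)*(-1/2856) = -628 + ((⅑)*(-23))*(-1/2856) = -628 - 23/9*(-1/2856) = -628 + 23/25704 = -16142089/25704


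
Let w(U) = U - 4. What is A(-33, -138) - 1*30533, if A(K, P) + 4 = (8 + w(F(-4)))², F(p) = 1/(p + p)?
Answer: -1953407/64 ≈ -30522.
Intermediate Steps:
F(p) = 1/(2*p)
w(U) = -4 + U
A(K, P) = 705/64 (A(K, P) = -4 + (8 + (-4 + (½)/(-4)))² = -4 + (8 + (-4 + (½)*(-¼)))² = -4 + (8 + (-4 - ⅛))² = -4 + (8 - 33/8)² = -4 + (31/8)² = -4 + 961/64 = 705/64)
A(-33, -138) - 1*30533 = 705/64 - 1*30533 = 705/64 - 30533 = -1953407/64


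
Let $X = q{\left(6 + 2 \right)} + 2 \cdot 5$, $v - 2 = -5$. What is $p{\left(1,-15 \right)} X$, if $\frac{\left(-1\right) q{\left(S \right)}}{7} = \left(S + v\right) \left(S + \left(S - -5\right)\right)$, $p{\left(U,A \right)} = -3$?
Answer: $2175$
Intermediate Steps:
$v = -3$ ($v = 2 - 5 = -3$)
$q{\left(S \right)} = - 7 \left(-3 + S\right) \left(5 + 2 S\right)$ ($q{\left(S \right)} = - 7 \left(S - 3\right) \left(S + \left(S - -5\right)\right) = - 7 \left(-3 + S\right) \left(S + \left(S + 5\right)\right) = - 7 \left(-3 + S\right) \left(S + \left(5 + S\right)\right) = - 7 \left(-3 + S\right) \left(5 + 2 S\right)$)
$X = -725$ ($X = \left(105 - 14 \left(6 + 2\right)^{2} + 7 \left(6 + 2\right)\right) + 2 \cdot 5 = \left(105 - 14 \cdot 8^{2} + 7 \cdot 8\right) + 10 = \left(105 - 896 + 56\right) + 10 = -735 + 10 = -725$)
$p{\left(1,-15 \right)} X = \left(-3\right) \left(-725\right) = 2175$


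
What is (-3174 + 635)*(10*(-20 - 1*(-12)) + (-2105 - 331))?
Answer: 6388124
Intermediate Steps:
(-3174 + 635)*(10*(-20 - 1*(-12)) + (-2105 - 331)) = -2539*(10*(-20 + 12) - 2436) = -2539*(10*(-8) - 2436) = -2539*(-80 - 2436) = -2539*(-2516) = 6388124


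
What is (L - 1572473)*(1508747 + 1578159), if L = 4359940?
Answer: 8604648607102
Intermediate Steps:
(L - 1572473)*(1508747 + 1578159) = (4359940 - 1572473)*(1508747 + 1578159) = 2787467*3086906 = 8604648607102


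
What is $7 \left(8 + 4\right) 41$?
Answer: $3444$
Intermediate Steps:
$7 \left(8 + 4\right) 41 = 7 \cdot 12 \cdot 41 = 84 \cdot 41 = 3444$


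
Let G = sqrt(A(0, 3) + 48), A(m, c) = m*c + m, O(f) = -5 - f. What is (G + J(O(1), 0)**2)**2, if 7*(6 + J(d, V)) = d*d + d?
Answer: 135984/2401 + 1152*sqrt(3)/49 ≈ 97.357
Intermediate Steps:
J(d, V) = -6 + d/7 + d**2/7 (J(d, V) = -6 + (d*d + d)/7 = -6 + (d**2 + d)/7 = -6 + (d + d**2)/7 = -6 + (d/7 + d**2/7) = -6 + d/7 + d**2/7)
A(m, c) = m + c*m (A(m, c) = c*m + m = m + c*m)
G = 4*sqrt(3) (G = sqrt(0*(1 + 3) + 48) = sqrt(0*4 + 48) = sqrt(0 + 48) = sqrt(48) = 4*sqrt(3) ≈ 6.9282)
(G + J(O(1), 0)**2)**2 = (4*sqrt(3) + (-6 + (-5 - 1*1)/7 + (-5 - 1*1)**2/7)**2)**2 = (4*sqrt(3) + (-6 + (-5 - 1)/7 + (-5 - 1)**2/7)**2)**2 = (4*sqrt(3) + (-6 + (1/7)*(-6) + (1/7)*(-6)**2)**2)**2 = (4*sqrt(3) + (-6 - 6/7 + (1/7)*36)**2)**2 = (4*sqrt(3) + (-6 - 6/7 + 36/7)**2)**2 = (4*sqrt(3) + (-12/7)**2)**2 = (4*sqrt(3) + 144/49)**2 = (144/49 + 4*sqrt(3))**2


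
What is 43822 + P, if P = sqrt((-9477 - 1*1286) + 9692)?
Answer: 43822 + 3*I*sqrt(119) ≈ 43822.0 + 32.726*I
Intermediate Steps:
P = 3*I*sqrt(119) (P = sqrt((-9477 - 1286) + 9692) = sqrt(-10763 + 9692) = sqrt(-1071) = 3*I*sqrt(119) ≈ 32.726*I)
43822 + P = 43822 + 3*I*sqrt(119)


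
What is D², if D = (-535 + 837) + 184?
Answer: 236196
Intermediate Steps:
D = 486 (D = 302 + 184 = 486)
D² = 486² = 236196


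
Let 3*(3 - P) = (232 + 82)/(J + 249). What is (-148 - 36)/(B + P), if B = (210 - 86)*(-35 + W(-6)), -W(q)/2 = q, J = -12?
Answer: 130824/2025953 ≈ 0.064574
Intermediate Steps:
W(q) = -2*q
P = 1819/711 (P = 3 - (232 + 82)/(3*(-12 + 249)) = 3 - 314/(3*237) = 3 - ⅓*314/237 = 3 - 314/711 = 1819/711 ≈ 2.5584)
B = -2852 (B = (210 - 86)*(-35 - 2*(-6)) = 124*(-35 + 12) = 124*(-23) = -2852)
(-148 - 36)/(B + P) = (-148 - 36)/(-2852 + 1819/711) = -184/(-2025953/711) = -184*(-711/2025953) = 130824/2025953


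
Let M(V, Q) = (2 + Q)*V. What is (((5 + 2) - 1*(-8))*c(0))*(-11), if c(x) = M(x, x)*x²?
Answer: 0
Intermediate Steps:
M(V, Q) = V*(2 + Q)
c(x) = x³*(2 + x) (c(x) = (x*(2 + x))*x² = x³*(2 + x))
(((5 + 2) - 1*(-8))*c(0))*(-11) = (((5 + 2) - 1*(-8))*(0³*(2 + 0)))*(-11) = ((7 + 8)*(0*2))*(-11) = (15*0)*(-11) = 0*(-11) = 0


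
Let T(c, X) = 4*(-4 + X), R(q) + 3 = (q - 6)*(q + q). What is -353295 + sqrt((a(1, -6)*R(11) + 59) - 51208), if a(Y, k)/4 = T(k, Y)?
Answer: -353295 + I*sqrt(56285) ≈ -3.533e+5 + 237.24*I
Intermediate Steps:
R(q) = -3 + 2*q*(-6 + q) (R(q) = -3 + (q - 6)*(q + q) = -3 + (-6 + q)*(2*q) = -3 + 2*q*(-6 + q))
T(c, X) = -16 + 4*X
a(Y, k) = -64 + 16*Y (a(Y, k) = 4*(-16 + 4*Y) = -64 + 16*Y)
-353295 + sqrt((a(1, -6)*R(11) + 59) - 51208) = -353295 + sqrt(((-64 + 16*1)*(-3 - 12*11 + 2*11**2) + 59) - 51208) = -353295 + sqrt(((-64 + 16)*(-3 - 132 + 2*121) + 59) - 51208) = -353295 + sqrt((-48*(-3 - 132 + 242) + 59) - 51208) = -353295 + sqrt((-48*107 + 59) - 51208) = -353295 + sqrt((-5136 + 59) - 51208) = -353295 + sqrt(-5077 - 51208) = -353295 + sqrt(-56285) = -353295 + I*sqrt(56285)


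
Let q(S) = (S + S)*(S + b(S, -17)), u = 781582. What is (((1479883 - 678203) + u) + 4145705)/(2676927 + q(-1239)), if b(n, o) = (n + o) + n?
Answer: 5728967/11929779 ≈ 0.48022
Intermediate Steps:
b(n, o) = o + 2*n
q(S) = 2*S*(-17 + 3*S) (q(S) = (S + S)*(S + (-17 + 2*S)) = (2*S)*(-17 + 3*S) = 2*S*(-17 + 3*S))
(((1479883 - 678203) + u) + 4145705)/(2676927 + q(-1239)) = (((1479883 - 678203) + 781582) + 4145705)/(2676927 + 2*(-1239)*(-17 + 3*(-1239))) = ((801680 + 781582) + 4145705)/(2676927 + 2*(-1239)*(-17 - 3717)) = (1583262 + 4145705)/(2676927 + 2*(-1239)*(-3734)) = 5728967/(2676927 + 9252852) = 5728967/11929779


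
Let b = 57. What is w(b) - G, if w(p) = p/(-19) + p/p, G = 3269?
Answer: -3271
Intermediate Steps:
w(p) = 1 - p/19 (w(p) = p*(-1/19) + 1 = -p/19 + 1 = 1 - p/19)
w(b) - G = (1 - 1/19*57) - 1*3269 = (1 - 3) - 3269 = -2 - 3269 = -3271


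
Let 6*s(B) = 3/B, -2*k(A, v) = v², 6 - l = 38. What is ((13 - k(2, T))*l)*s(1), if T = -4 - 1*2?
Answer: -496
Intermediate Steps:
l = -32 (l = 6 - 1*38 = 6 - 38 = -32)
T = -6 (T = -4 - 2 = -6)
k(A, v) = -v²/2
s(B) = 1/(2*B) (s(B) = (3/B)/6 = 1/(2*B))
((13 - k(2, T))*l)*s(1) = ((13 - (-1)*(-6)²/2)*(-32))*((½)/1) = ((13 - (-1)*36/2)*(-32))*((½)*1) = ((13 - 1*(-18))*(-32))*(½) = ((13 + 18)*(-32))*(½) = (31*(-32))*(½) = -992*½ = -496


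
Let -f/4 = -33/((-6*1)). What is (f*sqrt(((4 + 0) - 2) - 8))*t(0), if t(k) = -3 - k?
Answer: 66*I*sqrt(6) ≈ 161.67*I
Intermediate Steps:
f = -22 (f = -(-132)/((-6*1)) = -(-132)/(-6) = -(-132)*(-1)/6 = -4*11/2 = -22)
(f*sqrt(((4 + 0) - 2) - 8))*t(0) = (-22*sqrt(((4 + 0) - 2) - 8))*(-3 - 1*0) = (-22*sqrt((4 - 2) - 8))*(-3 + 0) = -22*sqrt(2 - 8)*(-3) = -22*I*sqrt(6)*(-3) = 66*I*sqrt(6)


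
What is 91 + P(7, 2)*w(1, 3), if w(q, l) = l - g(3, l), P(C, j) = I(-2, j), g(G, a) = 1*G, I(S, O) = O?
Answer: 91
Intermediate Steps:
g(G, a) = G
P(C, j) = j
w(q, l) = -3 + l (w(q, l) = l - 1*3 = l - 3 = -3 + l)
91 + P(7, 2)*w(1, 3) = 91 + 2*(-3 + 3) = 91 + 2*0 = 91 + 0 = 91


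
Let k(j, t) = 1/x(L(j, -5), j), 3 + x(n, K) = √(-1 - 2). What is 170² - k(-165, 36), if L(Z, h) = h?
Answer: 115601/4 + I*√3/12 ≈ 28900.0 + 0.14434*I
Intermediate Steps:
x(n, K) = -3 + I*√3 (x(n, K) = -3 + √(-1 - 2) = -3 + √(-3) = -3 + I*√3)
k(j, t) = 1/(-3 + I*√3)
170² - k(-165, 36) = 170² - (-¼ - I*√3/12) = 28900 + (¼ + I*√3/12) = 115601/4 + I*√3/12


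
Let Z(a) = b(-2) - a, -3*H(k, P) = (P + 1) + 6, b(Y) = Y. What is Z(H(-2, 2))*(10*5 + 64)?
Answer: 114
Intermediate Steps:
H(k, P) = -7/3 - P/3 (H(k, P) = -((P + 1) + 6)/3 = -((1 + P) + 6)/3 = -(7 + P)/3 = -7/3 - P/3)
Z(a) = -2 - a
Z(H(-2, 2))*(10*5 + 64) = (-2 - (-7/3 - ⅓*2))*(10*5 + 64) = (-2 - (-7/3 - ⅔))*(50 + 64) = (-2 - 1*(-3))*114 = (-2 + 3)*114 = 1*114 = 114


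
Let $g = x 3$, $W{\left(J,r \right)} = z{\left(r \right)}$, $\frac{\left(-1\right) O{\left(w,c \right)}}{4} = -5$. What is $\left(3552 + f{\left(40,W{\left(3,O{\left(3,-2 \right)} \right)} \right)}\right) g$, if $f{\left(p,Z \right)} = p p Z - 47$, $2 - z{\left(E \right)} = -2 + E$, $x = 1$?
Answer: $-66285$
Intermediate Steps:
$O{\left(w,c \right)} = 20$ ($O{\left(w,c \right)} = \left(-4\right) \left(-5\right) = 20$)
$z{\left(E \right)} = 4 - E$ ($z{\left(E \right)} = 2 - \left(-2 + E\right) = 4 - E$)
$W{\left(J,r \right)} = 4 - r$
$g = 3$ ($g = 1 \cdot 3 = 3$)
$f{\left(p,Z \right)} = -47 + Z p^{2}$ ($f{\left(p,Z \right)} = p^{2} Z - 47 = Z p^{2} - 47 = -47 + Z p^{2}$)
$\left(3552 + f{\left(40,W{\left(3,O{\left(3,-2 \right)} \right)} \right)}\right) g = \left(3552 + \left(-47 + \left(4 - 20\right) 40^{2}\right)\right) 3 = \left(3552 + \left(-47 + \left(4 - 20\right) 1600\right)\right) 3 = \left(3552 - 25647\right) 3 = \left(-22095\right) 3 = -66285$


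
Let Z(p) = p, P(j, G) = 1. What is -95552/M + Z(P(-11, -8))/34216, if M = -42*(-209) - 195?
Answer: -3269398649/293675928 ≈ -11.133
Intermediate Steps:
M = 8583 (M = 8778 - 195 = 8583)
-95552/M + Z(P(-11, -8))/34216 = -95552/8583 + 1/34216 = -3269398649/293675928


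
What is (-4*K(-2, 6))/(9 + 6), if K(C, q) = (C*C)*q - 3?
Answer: -28/5 ≈ -5.6000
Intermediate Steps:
K(C, q) = -3 + q*C² (K(C, q) = C²*q - 3 = q*C² - 3 = -3 + q*C²)
(-4*K(-2, 6))/(9 + 6) = (-4*(-3 + 6*(-2)²))/(9 + 6) = -4*(-3 + 6*4)/15 = -4*(-3 + 24)*(1/15) = -4*21*(1/15) = -84*1/15 = -28/5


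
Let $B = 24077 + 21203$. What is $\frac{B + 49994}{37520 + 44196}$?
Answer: $\frac{47637}{40858} \approx 1.1659$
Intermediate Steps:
$B = 45280$
$\frac{B + 49994}{37520 + 44196} = \frac{45280 + 49994}{37520 + 44196} = \frac{95274}{81716} = 95274 \cdot \frac{1}{81716} = \frac{47637}{40858}$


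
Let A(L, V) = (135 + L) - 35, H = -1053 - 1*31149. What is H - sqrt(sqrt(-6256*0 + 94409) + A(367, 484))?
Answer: -32202 - sqrt(467 + sqrt(94409)) ≈ -32230.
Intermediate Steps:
H = -32202 (H = -1053 - 31149 = -32202)
A(L, V) = 100 + L
H - sqrt(sqrt(-6256*0 + 94409) + A(367, 484)) = -32202 - sqrt(sqrt(-6256*0 + 94409) + (100 + 367)) = -32202 - sqrt(sqrt(0 + 94409) + 467) = -32202 - sqrt(sqrt(94409) + 467) = -32202 - sqrt(467 + sqrt(94409))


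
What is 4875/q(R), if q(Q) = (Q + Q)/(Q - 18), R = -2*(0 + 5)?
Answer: 6825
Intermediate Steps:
R = -10 (R = -2*5 = -10)
q(Q) = 2*Q/(-18 + Q) (q(Q) = (2*Q)/(-18 + Q) = 2*Q/(-18 + Q))
4875/q(R) = 4875/((2*(-10)/(-18 - 10))) = 4875/((2*(-10)/(-28))) = 4875/((2*(-10)*(-1/28))) = 4875/(5/7) = 4875*(7/5) = 6825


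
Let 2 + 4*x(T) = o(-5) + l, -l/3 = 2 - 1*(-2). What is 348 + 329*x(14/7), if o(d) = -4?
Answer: -2265/2 ≈ -1132.5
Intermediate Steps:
l = -12 (l = -3*(2 - 1*(-2)) = -3*(2 + 2) = -3*4 = -12)
x(T) = -9/2 (x(T) = -½ + (-4 - 12)/4 = -½ + (¼)*(-16) = -½ - 4 = -9/2)
348 + 329*x(14/7) = 348 + 329*(-9/2) = 348 - 2961/2 = -2265/2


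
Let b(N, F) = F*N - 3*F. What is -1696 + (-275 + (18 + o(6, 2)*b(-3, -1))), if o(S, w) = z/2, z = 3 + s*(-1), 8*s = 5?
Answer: -15567/8 ≈ -1945.9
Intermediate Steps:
s = 5/8 (s = (⅛)*5 = 5/8 ≈ 0.62500)
z = 19/8 (z = 3 + (5/8)*(-1) = 3 - 5/8 = 19/8 ≈ 2.3750)
o(S, w) = 19/16 (o(S, w) = (19/8)/2 = (19/8)*(½) = 19/16)
b(N, F) = -3*F + F*N
-1696 + (-275 + (18 + o(6, 2)*b(-3, -1))) = -1696 + (-275 + (18 + 19*(-(-3 - 3))/16)) = -1696 + (-275 + (18 + 19*(-1*(-6))/16)) = -1696 + (-275 + (18 + (19/16)*6)) = -1696 + (-275 + (18 + 57/8)) = -1696 + (-275 + 201/8) = -1696 - 1999/8 = -15567/8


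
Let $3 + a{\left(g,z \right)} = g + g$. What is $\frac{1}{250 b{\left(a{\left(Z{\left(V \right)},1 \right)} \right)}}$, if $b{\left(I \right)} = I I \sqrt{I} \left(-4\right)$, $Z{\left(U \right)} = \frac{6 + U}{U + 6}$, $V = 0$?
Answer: $\frac{i}{1000} \approx 0.001 i$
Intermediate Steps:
$Z{\left(U \right)} = 1$ ($Z{\left(U \right)} = \frac{6 + U}{6 + U} = 1$)
$a{\left(g,z \right)} = -3 + 2 g$ ($a{\left(g,z \right)} = -3 + \left(g + g\right) = -3 + 2 g$)
$b{\left(I \right)} = - 4 I^{\frac{5}{2}}$ ($b{\left(I \right)} = I I^{\frac{3}{2}} \left(-4\right) = I^{\frac{5}{2}} \left(-4\right) = - 4 I^{\frac{5}{2}}$)
$\frac{1}{250 b{\left(a{\left(Z{\left(V \right)},1 \right)} \right)}} = \frac{1}{250 \left(- 4 \left(-3 + 2 \cdot 1\right)^{\frac{5}{2}}\right)} = \frac{1}{250 \left(- 4 \left(-3 + 2\right)^{\frac{5}{2}}\right)} = \frac{1}{250 \left(- 4 \left(-1\right)^{\frac{5}{2}}\right)} = \frac{1}{250 \left(- 4 i\right)} = \frac{1}{\left(-1000\right) i} = \frac{i}{1000}$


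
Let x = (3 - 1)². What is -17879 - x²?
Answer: -17895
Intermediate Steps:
x = 4 (x = 2² = 4)
-17879 - x² = -17879 - 1*4² = -17879 - 1*16 = -17879 - 16 = -17895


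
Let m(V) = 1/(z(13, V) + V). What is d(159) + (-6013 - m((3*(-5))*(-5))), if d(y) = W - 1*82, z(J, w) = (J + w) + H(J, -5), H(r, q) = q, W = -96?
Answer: -978179/158 ≈ -6191.0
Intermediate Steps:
z(J, w) = -5 + J + w (z(J, w) = (J + w) - 5 = -5 + J + w)
d(y) = -178 (d(y) = -96 - 1*82 = -96 - 82 = -178)
m(V) = 1/(8 + 2*V) (m(V) = 1/((-5 + 13 + V) + V) = 1/((8 + V) + V) = 1/(8 + 2*V))
d(159) + (-6013 - m((3*(-5))*(-5))) = -178 + (-6013 - 1/(2*(4 + (3*(-5))*(-5)))) = -178 + (-6013 - 1/(2*(4 - 15*(-5)))) = -178 + (-6013 - 1/(2*(4 + 75))) = -178 + (-6013 - 1/(2*79)) = -178 + (-6013 - 1*1/158) = -178 + (-6013 - 1/158) = -178 - 950055/158 = -978179/158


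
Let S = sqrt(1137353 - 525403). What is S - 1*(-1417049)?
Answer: 1417049 + 5*sqrt(24478) ≈ 1.4178e+6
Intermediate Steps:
S = 5*sqrt(24478) (S = sqrt(611950) = 5*sqrt(24478) ≈ 782.27)
S - 1*(-1417049) = 5*sqrt(24478) - 1*(-1417049) = 5*sqrt(24478) + 1417049 = 1417049 + 5*sqrt(24478)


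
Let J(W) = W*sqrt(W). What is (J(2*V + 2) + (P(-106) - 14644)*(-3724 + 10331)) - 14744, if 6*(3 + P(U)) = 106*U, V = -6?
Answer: -327480545/3 - 10*I*sqrt(10) ≈ -1.0916e+8 - 31.623*I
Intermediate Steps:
P(U) = -3 + 53*U/3 (P(U) = -3 + (106*U)/6 = -3 + 53*U/3)
J(W) = W**(3/2)
(J(2*V + 2) + (P(-106) - 14644)*(-3724 + 10331)) - 14744 = ((2*(-6) + 2)**(3/2) + ((-3 + (53/3)*(-106)) - 14644)*(-3724 + 10331)) - 14744 = ((-12 + 2)**(3/2) + ((-3 - 5618/3) - 14644)*6607) - 14744 = ((-10)**(3/2) + (-5627/3 - 14644)*6607) - 14744 = (-10*I*sqrt(10) - 49559/3*6607) - 14744 = (-10*I*sqrt(10) - 327436313/3) - 14744 = (-327436313/3 - 10*I*sqrt(10)) - 14744 = -327480545/3 - 10*I*sqrt(10)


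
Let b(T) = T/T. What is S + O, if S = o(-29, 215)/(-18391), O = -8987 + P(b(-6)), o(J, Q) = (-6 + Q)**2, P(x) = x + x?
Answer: -165286816/18391 ≈ -8987.4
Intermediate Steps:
b(T) = 1
P(x) = 2*x
O = -8985 (O = -8987 + 2*1 = -8987 + 2 = -8985)
S = -43681/18391 (S = (-6 + 215)**2/(-18391) = 209**2*(-1/18391) = 43681*(-1/18391) = -43681/18391 ≈ -2.3751)
S + O = -43681/18391 - 8985 = -165286816/18391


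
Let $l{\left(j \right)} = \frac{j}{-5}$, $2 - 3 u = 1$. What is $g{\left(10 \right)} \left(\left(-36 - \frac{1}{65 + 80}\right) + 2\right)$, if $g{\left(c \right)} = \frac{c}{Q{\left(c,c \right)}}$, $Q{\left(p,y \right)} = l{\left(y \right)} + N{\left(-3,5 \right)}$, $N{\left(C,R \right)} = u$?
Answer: $\frac{29586}{145} \approx 204.04$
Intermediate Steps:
$u = \frac{1}{3}$ ($u = \frac{2}{3} - \frac{1}{3} = \frac{1}{3} \approx 0.33333$)
$N{\left(C,R \right)} = \frac{1}{3}$
$l{\left(j \right)} = - \frac{j}{5}$ ($l{\left(j \right)} = j \left(- \frac{1}{5}\right) = - \frac{j}{5}$)
$Q{\left(p,y \right)} = \frac{1}{3} - \frac{y}{5}$ ($Q{\left(p,y \right)} = - \frac{y}{5} + \frac{1}{3} = \frac{1}{3} - \frac{y}{5}$)
$g{\left(c \right)} = \frac{c}{\frac{1}{3} - \frac{c}{5}}$
$g{\left(10 \right)} \left(\left(-36 - \frac{1}{65 + 80}\right) + 2\right) = \left(-15\right) 10 \frac{1}{-5 + 3 \cdot 10} \left(\left(-36 - \frac{1}{65 + 80}\right) + 2\right) = \left(-15\right) 10 \frac{1}{-5 + 30} \left(\left(-36 - \frac{1}{145}\right) + 2\right) = \left(-15\right) 10 \cdot \frac{1}{25} \left(\left(-36 - \frac{1}{145}\right) + 2\right) = - 6 \left(- \frac{5221}{145} + 2\right) = \left(-6\right) \left(- \frac{4931}{145}\right) = \frac{29586}{145}$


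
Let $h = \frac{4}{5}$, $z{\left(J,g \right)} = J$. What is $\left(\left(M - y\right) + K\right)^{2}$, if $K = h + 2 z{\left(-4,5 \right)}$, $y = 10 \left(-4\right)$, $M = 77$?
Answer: $\frac{301401}{25} \approx 12056.0$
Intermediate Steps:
$h = \frac{4}{5}$ ($h = 4 \cdot \frac{1}{5} = \frac{4}{5} \approx 0.8$)
$y = -40$
$K = - \frac{36}{5}$ ($K = \frac{4}{5} + 2 \left(-4\right) = \frac{4}{5} - 8 = - \frac{36}{5} \approx -7.2$)
$\left(\left(M - y\right) + K\right)^{2} = \left(\left(77 - -40\right) - \frac{36}{5}\right)^{2} = \left(\left(77 + 40\right) - \frac{36}{5}\right)^{2} = \left(117 - \frac{36}{5}\right)^{2} = \left(\frac{549}{5}\right)^{2} = \frac{301401}{25}$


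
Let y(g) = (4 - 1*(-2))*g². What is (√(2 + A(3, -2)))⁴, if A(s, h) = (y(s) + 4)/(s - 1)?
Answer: 961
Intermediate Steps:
y(g) = 6*g² (y(g) = (4 + 2)*g² = 6*g²)
A(s, h) = (4 + 6*s²)/(-1 + s) (A(s, h) = (6*s² + 4)/(s - 1) = (4 + 6*s²)/(-1 + s))
(√(2 + A(3, -2)))⁴ = (√(2 + 2*(2 + 3*3²)/(-1 + 3)))⁴ = (√(2 + 2*(2 + 3*9)/2))⁴ = (√(2 + 2*(½)*(2 + 27)))⁴ = (√(2 + 2*(½)*29))⁴ = (√(2 + 29))⁴ = (√31)⁴ = 961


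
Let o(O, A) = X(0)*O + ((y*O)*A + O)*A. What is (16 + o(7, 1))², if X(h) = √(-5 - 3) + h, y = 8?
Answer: 5849 + 2212*I*√2 ≈ 5849.0 + 3128.2*I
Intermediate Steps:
X(h) = h + 2*I*√2 (X(h) = √(-8) + h = 2*I*√2 + h = h + 2*I*√2)
o(O, A) = A*(O + 8*A*O) + 2*I*O*√2 (o(O, A) = (0 + 2*I*√2)*O + ((8*O)*A + O)*A = (2*I*√2)*O + (8*A*O + O)*A = 2*I*O*√2 + (O + 8*A*O)*A = 2*I*O*√2 + A*(O + 8*A*O) = A*(O + 8*A*O) + 2*I*O*√2)
(16 + o(7, 1))² = (16 + 7*(1 + 8*1² + 2*I*√2))² = (16 + 7*(1 + 8*1 + 2*I*√2))² = (16 + 7*(1 + 8 + 2*I*√2))² = (16 + 7*(9 + 2*I*√2))² = (16 + (63 + 14*I*√2))² = (79 + 14*I*√2)²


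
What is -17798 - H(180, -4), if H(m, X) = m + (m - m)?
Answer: -17978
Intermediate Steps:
H(m, X) = m (H(m, X) = m + 0 = m)
-17798 - H(180, -4) = -17798 - 1*180 = -17798 - 180 = -17978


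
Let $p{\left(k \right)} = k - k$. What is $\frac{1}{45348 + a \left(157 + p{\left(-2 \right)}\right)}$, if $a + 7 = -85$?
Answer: $\frac{1}{30904} \approx 3.2358 \cdot 10^{-5}$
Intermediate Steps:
$a = -92$ ($a = -7 - 85 = -92$)
$p{\left(k \right)} = 0$
$\frac{1}{45348 + a \left(157 + p{\left(-2 \right)}\right)} = \frac{1}{45348 - 92 \left(157 + 0\right)} = \frac{1}{45348 - 14444} = \frac{1}{30904}$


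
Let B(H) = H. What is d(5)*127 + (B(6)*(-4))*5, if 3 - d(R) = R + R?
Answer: -1009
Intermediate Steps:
d(R) = 3 - 2*R (d(R) = 3 - (R + R) = 3 - 2*R)
d(5)*127 + (B(6)*(-4))*5 = (3 - 2*5)*127 + (6*(-4))*5 = (3 - 10)*127 - 24*5 = -7*127 - 120 = -889 - 120 = -1009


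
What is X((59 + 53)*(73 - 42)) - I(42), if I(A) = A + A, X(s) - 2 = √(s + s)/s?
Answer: -82 + √434/868 ≈ -81.976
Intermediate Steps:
X(s) = 2 + √2/√s (X(s) = 2 + √(s + s)/s = 2 + √(2*s)/s = 2 + (√2*√s)/s = 2 + √2/√s)
I(A) = 2*A
X((59 + 53)*(73 - 42)) - I(42) = (2 + √2/√((59 + 53)*(73 - 42))) - 2*42 = (2 + √2/√(112*31)) - 1*84 = (2 + √2/√3472) - 84 = (2 + √2*(√217/868)) - 84 = (2 + √434/868) - 84 = -82 + √434/868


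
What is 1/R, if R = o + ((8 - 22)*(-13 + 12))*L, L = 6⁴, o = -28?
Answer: 1/18116 ≈ 5.5200e-5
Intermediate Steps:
L = 1296
R = 18116 (R = -28 + ((8 - 22)*(-13 + 12))*1296 = -28 - 14*(-1)*1296 = -28 + 14*1296 = -28 + 18144 = 18116)
1/R = 1/18116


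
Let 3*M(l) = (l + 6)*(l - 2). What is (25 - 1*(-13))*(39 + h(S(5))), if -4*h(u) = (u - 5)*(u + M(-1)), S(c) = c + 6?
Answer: 1140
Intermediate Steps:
S(c) = 6 + c
M(l) = (-2 + l)*(6 + l)/3 (M(l) = ((l + 6)*(l - 2))/3 = ((6 + l)*(-2 + l))/3 = ((-2 + l)*(6 + l))/3 = (-2 + l)*(6 + l)/3)
h(u) = -(-5 + u)**2/4 (h(u) = -(u - 5)*(u + (-4 + (1/3)*(-1)**2 + (4/3)*(-1)))/4 = -(-5 + u)*(u + (-4 + (1/3)*1 - 4/3))/4 = -(-5 + u)*(u + (-4 + 1/3 - 4/3))/4 = -(-5 + u)*(u - 5)/4 = -(-5 + u)*(-5 + u)/4 = -(-5 + u)**2/4)
(25 - 1*(-13))*(39 + h(S(5))) = (25 - 1*(-13))*(39 + (-25/4 - (6 + 5)**2/4 + 5*(6 + 5)/2)) = (25 + 13)*(39 + (-25/4 - 1/4*11**2 + (5/2)*11)) = 38*(39 + (-25/4 - 1/4*121 + 55/2)) = 38*(39 + (-25/4 - 121/4 + 55/2)) = 38*(39 - 9) = 38*30 = 1140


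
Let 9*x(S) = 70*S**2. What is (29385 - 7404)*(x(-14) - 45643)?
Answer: -2909309909/3 ≈ -9.6977e+8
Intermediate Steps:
x(S) = 70*S**2/9 (x(S) = (70*S**2)/9 = 70*S**2/9)
(29385 - 7404)*(x(-14) - 45643) = (29385 - 7404)*((70/9)*(-14)**2 - 45643) = 21981*((70/9)*196 - 45643) = 21981*(13720/9 - 45643) = 21981*(-397067/9) = -2909309909/3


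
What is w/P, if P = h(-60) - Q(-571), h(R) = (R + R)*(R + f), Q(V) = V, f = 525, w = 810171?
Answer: -810171/55229 ≈ -14.669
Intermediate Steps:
h(R) = 2*R*(525 + R) (h(R) = (R + R)*(R + 525) = (2*R)*(525 + R) = 2*R*(525 + R))
P = -55229 (P = 2*(-60)*(525 - 60) - 1*(-571) = 2*(-60)*465 + 571 = -55800 + 571 = -55229)
w/P = 810171/(-55229) = 810171*(-1/55229) = -810171/55229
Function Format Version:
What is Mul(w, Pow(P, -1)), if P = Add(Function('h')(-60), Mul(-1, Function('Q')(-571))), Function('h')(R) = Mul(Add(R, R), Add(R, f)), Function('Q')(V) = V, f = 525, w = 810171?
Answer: Rational(-810171, 55229) ≈ -14.669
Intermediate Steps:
Function('h')(R) = Mul(2, R, Add(525, R)) (Function('h')(R) = Mul(Add(R, R), Add(R, 525)) = Mul(Mul(2, R), Add(525, R)) = Mul(2, R, Add(525, R)))
P = -55229 (P = Add(Mul(2, -60, Add(525, -60)), Mul(-1, -571)) = Add(Mul(2, -60, 465), 571) = Add(-55800, 571) = -55229)
Mul(w, Pow(P, -1)) = Mul(810171, Pow(-55229, -1)) = Mul(810171, Rational(-1, 55229)) = Rational(-810171, 55229)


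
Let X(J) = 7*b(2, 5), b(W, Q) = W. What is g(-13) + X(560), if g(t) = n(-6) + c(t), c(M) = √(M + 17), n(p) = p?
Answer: 10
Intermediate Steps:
c(M) = √(17 + M)
X(J) = 14 (X(J) = 7*2 = 14)
g(t) = -6 + √(17 + t)
g(-13) + X(560) = (-6 + √(17 - 13)) + 14 = (-6 + √4) + 14 = (-6 + 2) + 14 = -4 + 14 = 10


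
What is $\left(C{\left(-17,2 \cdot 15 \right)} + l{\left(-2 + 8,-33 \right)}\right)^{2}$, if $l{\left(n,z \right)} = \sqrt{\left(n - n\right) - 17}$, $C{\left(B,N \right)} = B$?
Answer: $\left(17 - i \sqrt{17}\right)^{2} \approx 272.0 - 140.19 i$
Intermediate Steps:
$l{\left(n,z \right)} = i \sqrt{17}$ ($l{\left(n,z \right)} = \sqrt{0 - 17} = \sqrt{-17} = i \sqrt{17}$)
$\left(C{\left(-17,2 \cdot 15 \right)} + l{\left(-2 + 8,-33 \right)}\right)^{2} = \left(-17 + i \sqrt{17}\right)^{2}$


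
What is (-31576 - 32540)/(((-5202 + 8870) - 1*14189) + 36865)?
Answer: -16029/6586 ≈ -2.4338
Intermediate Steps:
(-31576 - 32540)/(((-5202 + 8870) - 1*14189) + 36865) = -64116/((3668 - 14189) + 36865) = -64116/(-10521 + 36865) = -64116/26344 = -64116*1/26344 = -16029/6586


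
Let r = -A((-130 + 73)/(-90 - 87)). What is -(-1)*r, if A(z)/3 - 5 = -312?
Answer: 921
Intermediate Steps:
A(z) = -921 (A(z) = 15 + 3*(-312) = 15 - 936 = -921)
r = 921 (r = -1*(-921) = 921)
-(-1)*r = -(-1)*921 = -1*(-921) = 921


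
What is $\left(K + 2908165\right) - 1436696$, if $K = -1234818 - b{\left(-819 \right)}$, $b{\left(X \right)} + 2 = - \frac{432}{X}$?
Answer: $\frac{21535375}{91} \approx 2.3665 \cdot 10^{5}$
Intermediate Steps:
$b{\left(X \right)} = -2 - \frac{432}{X}$
$K = - \frac{112368304}{91}$ ($K = -1234818 - \left(-2 - \frac{432}{-819}\right) = -1234818 - \left(-2 - - \frac{48}{91}\right) = -1234818 - \left(-2 + \frac{48}{91}\right) = -1234818 - - \frac{134}{91} = -1234818 + \frac{134}{91} = - \frac{112368304}{91} \approx -1.2348 \cdot 10^{6}$)
$\left(K + 2908165\right) - 1436696 = \left(- \frac{112368304}{91} + 2908165\right) - 1436696 = \frac{152274711}{91} - 1436696 = \frac{21535375}{91}$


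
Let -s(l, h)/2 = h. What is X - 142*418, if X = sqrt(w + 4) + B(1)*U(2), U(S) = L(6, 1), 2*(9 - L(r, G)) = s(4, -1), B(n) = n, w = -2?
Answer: -59348 + sqrt(2) ≈ -59347.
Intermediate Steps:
s(l, h) = -2*h
L(r, G) = 8 (L(r, G) = 9 - (-1)*(-1) = 9 - 1/2*2 = 9 - 1 = 8)
U(S) = 8
X = 8 + sqrt(2) (X = sqrt(-2 + 4) + 1*8 = sqrt(2) + 8 = 8 + sqrt(2) ≈ 9.4142)
X - 142*418 = (8 + sqrt(2)) - 142*418 = (8 + sqrt(2)) - 59356 = -59348 + sqrt(2)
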